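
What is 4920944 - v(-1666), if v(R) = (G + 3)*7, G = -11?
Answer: 4921000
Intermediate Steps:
v(R) = -56 (v(R) = (-11 + 3)*7 = -8*7 = -56)
4920944 - v(-1666) = 4920944 - 1*(-56) = 4920944 + 56 = 4921000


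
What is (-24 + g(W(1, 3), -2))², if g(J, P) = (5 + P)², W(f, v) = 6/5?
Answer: 225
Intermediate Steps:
W(f, v) = 6/5 (W(f, v) = 6*(⅕) = 6/5)
(-24 + g(W(1, 3), -2))² = (-24 + (5 - 2)²)² = (-24 + 3²)² = (-24 + 9)² = (-15)² = 225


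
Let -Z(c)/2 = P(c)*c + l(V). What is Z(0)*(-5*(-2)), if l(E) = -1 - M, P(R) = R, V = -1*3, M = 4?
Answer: 100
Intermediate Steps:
V = -3
l(E) = -5 (l(E) = -1 - 1*4 = -1 - 4 = -5)
Z(c) = 10 - 2*c² (Z(c) = -2*(c*c - 5) = -2*(c² - 5) = -2*(-5 + c²) = 10 - 2*c²)
Z(0)*(-5*(-2)) = (10 - 2*0²)*(-5*(-2)) = (10 - 2*0)*10 = (10 + 0)*10 = 10*10 = 100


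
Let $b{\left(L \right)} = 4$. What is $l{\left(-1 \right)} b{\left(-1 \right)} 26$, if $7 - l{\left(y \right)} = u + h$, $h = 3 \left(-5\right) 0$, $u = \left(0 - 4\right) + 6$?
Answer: $520$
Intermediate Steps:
$u = 2$ ($u = -4 + 6 = 2$)
$h = 0$ ($h = \left(-15\right) 0 = 0$)
$l{\left(y \right)} = 5$ ($l{\left(y \right)} = 7 - \left(2 + 0\right) = 7 - 2 = 5$)
$l{\left(-1 \right)} b{\left(-1 \right)} 26 = 5 \cdot 4 \cdot 26 = 20 \cdot 26 = 520$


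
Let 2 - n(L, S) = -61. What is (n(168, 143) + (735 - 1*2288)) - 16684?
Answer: -18174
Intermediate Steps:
n(L, S) = 63 (n(L, S) = 2 - 1*(-61) = 2 + 61 = 63)
(n(168, 143) + (735 - 1*2288)) - 16684 = (63 + (735 - 1*2288)) - 16684 = (63 + (735 - 2288)) - 16684 = (63 - 1553) - 16684 = -1490 - 16684 = -18174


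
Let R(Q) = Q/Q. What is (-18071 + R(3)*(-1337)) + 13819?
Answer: -5589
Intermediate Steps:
R(Q) = 1
(-18071 + R(3)*(-1337)) + 13819 = (-18071 + 1*(-1337)) + 13819 = (-18071 - 1337) + 13819 = -19408 + 13819 = -5589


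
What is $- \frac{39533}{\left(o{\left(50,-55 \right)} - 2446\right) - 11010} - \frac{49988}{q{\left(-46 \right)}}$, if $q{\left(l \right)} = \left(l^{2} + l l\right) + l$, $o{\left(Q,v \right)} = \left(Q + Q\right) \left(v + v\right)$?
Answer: $- \frac{528510695}{51186408} \approx -10.325$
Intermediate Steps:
$o{\left(Q,v \right)} = 4 Q v$ ($o{\left(Q,v \right)} = 2 Q 2 v = 4 Q v$)
$q{\left(l \right)} = l + 2 l^{2}$ ($q{\left(l \right)} = \left(l^{2} + l^{2}\right) + l = 2 l^{2} + l = l + 2 l^{2}$)
$- \frac{39533}{\left(o{\left(50,-55 \right)} - 2446\right) - 11010} - \frac{49988}{q{\left(-46 \right)}} = - \frac{39533}{\left(4 \cdot 50 \left(-55\right) - 2446\right) - 11010} - \frac{49988}{\left(-46\right) \left(1 + 2 \left(-46\right)\right)} = - \frac{39533}{\left(-11000 - 2446\right) - 11010} - \frac{49988}{\left(-46\right) \left(1 - 92\right)} = - \frac{39533}{-13446 - 11010} - \frac{49988}{\left(-46\right) \left(-91\right)} = - \frac{39533}{-24456} - \frac{49988}{4186} = \left(-39533\right) \left(- \frac{1}{24456}\right) - \frac{24994}{2093} = \frac{39533}{24456} - \frac{24994}{2093} = - \frac{528510695}{51186408}$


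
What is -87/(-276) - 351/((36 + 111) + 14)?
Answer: -1201/644 ≈ -1.8649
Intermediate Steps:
-87/(-276) - 351/((36 + 111) + 14) = -87*(-1/276) - 351/(147 + 14) = 29/92 - 351/161 = -1201/644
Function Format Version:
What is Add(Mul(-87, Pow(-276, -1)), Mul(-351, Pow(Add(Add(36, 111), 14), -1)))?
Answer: Rational(-1201, 644) ≈ -1.8649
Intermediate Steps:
Add(Mul(-87, Pow(-276, -1)), Mul(-351, Pow(Add(Add(36, 111), 14), -1))) = Add(Mul(-87, Rational(-1, 276)), Mul(-351, Pow(Add(147, 14), -1))) = Add(Rational(29, 92), Mul(-351, Pow(161, -1))) = Add(Rational(29, 92), Mul(-351, Rational(1, 161))) = Add(Rational(29, 92), Rational(-351, 161)) = Rational(-1201, 644)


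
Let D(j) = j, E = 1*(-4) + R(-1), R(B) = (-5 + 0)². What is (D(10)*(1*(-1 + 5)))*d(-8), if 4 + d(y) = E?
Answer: 680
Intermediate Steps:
R(B) = 25 (R(B) = (-5)² = 25)
E = 21 (E = 1*(-4) + 25 = -4 + 25 = 21)
d(y) = 17 (d(y) = -4 + 21 = 17)
(D(10)*(1*(-1 + 5)))*d(-8) = (10*(1*(-1 + 5)))*17 = (10*(1*4))*17 = (10*4)*17 = 40*17 = 680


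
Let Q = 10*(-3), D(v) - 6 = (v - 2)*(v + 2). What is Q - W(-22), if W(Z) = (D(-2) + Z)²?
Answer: -286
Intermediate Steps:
D(v) = 6 + (-2 + v)*(2 + v) (D(v) = 6 + (v - 2)*(v + 2) = 6 + (-2 + v)*(2 + v))
W(Z) = (6 + Z)² (W(Z) = ((2 + (-2)²) + Z)² = ((2 + 4) + Z)² = (6 + Z)²)
Q = -30
Q - W(-22) = -30 - (6 - 22)² = -30 - 1*(-16)² = -30 - 1*256 = -30 - 256 = -286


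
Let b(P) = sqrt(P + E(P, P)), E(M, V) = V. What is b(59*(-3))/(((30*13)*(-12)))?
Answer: -I*sqrt(354)/4680 ≈ -0.0040203*I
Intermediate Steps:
b(P) = sqrt(2)*sqrt(P) (b(P) = sqrt(P + P) = sqrt(2*P) = sqrt(2)*sqrt(P))
b(59*(-3))/(((30*13)*(-12))) = (sqrt(2)*sqrt(59*(-3)))/(((30*13)*(-12))) = (sqrt(2)*sqrt(-177))/((390*(-12))) = (sqrt(2)*(I*sqrt(177)))/(-4680) = (I*sqrt(354))*(-1/4680) = -I*sqrt(354)/4680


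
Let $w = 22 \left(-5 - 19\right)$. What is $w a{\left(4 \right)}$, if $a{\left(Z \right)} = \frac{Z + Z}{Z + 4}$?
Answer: $-528$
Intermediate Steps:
$a{\left(Z \right)} = \frac{2 Z}{4 + Z}$
$w = -528$ ($w = 22 \left(-24\right) = -528$)
$w a{\left(4 \right)} = - 528 \cdot 2 \cdot 4 \frac{1}{4 + 4} = - 528 \cdot 2 \cdot 4 \cdot \frac{1}{8} = \left(-528\right) 1 = -528$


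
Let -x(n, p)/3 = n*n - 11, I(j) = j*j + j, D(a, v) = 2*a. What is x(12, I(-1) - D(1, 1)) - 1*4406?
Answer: -4805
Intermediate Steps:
I(j) = j + j² (I(j) = j² + j = j + j²)
x(n, p) = 33 - 3*n² (x(n, p) = -3*(n*n - 11) = -3*(n² - 11) = -3*(-11 + n²) = 33 - 3*n²)
x(12, I(-1) - D(1, 1)) - 1*4406 = (33 - 3*12²) - 1*4406 = (33 - 3*144) - 4406 = (33 - 432) - 4406 = -399 - 4406 = -4805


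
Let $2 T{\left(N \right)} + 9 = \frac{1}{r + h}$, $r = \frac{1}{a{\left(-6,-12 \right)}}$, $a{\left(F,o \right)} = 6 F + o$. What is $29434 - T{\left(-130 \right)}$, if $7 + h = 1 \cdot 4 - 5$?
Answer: $\frac{22667693}{770} \approx 29439.0$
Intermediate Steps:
$a{\left(F,o \right)} = o + 6 F$
$h = -8$ ($h = -7 + \left(1 \cdot 4 - 5\right) = -7 + \left(4 - 5\right) = -7 - 1 = -8$)
$r = - \frac{1}{48}$ ($r = \frac{1}{-12 + 6 \left(-6\right)} = \frac{1}{-12 - 36} = \frac{1}{-48} = - \frac{1}{48} \approx -0.020833$)
$T{\left(N \right)} = - \frac{3513}{770}$ ($T{\left(N \right)} = - \frac{9}{2} + \frac{1}{2 \left(- \frac{1}{48} - 8\right)} = - \frac{9}{2} + \frac{1}{2 \left(- \frac{385}{48}\right)} = - \frac{9}{2} + \frac{1}{2} \left(- \frac{48}{385}\right) = - \frac{9}{2} - \frac{24}{385} = - \frac{3513}{770}$)
$29434 - T{\left(-130 \right)} = 29434 - - \frac{3513}{770} = 29434 + \frac{3513}{770} = \frac{22667693}{770}$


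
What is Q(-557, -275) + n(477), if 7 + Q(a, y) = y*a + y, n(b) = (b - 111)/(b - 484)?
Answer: 1069885/7 ≈ 1.5284e+5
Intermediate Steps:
n(b) = (-111 + b)/(-484 + b)
Q(a, y) = -7 + y + a*y (Q(a, y) = -7 + (y*a + y) = -7 + (a*y + y) = -7 + (y + a*y) = -7 + y + a*y)
Q(-557, -275) + n(477) = (-7 - 275 - 557*(-275)) + (-111 + 477)/(-484 + 477) = (-7 - 275 + 153175) + 366/(-7) = 152893 - 1/7*366 = 152893 - 366/7 = 1069885/7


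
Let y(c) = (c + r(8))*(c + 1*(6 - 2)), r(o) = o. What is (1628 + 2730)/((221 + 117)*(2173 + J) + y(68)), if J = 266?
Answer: 2179/414927 ≈ 0.0052515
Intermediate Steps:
y(c) = (4 + c)*(8 + c) (y(c) = (c + 8)*(c + 1*(6 - 2)) = (8 + c)*(c + 1*4) = (8 + c)*(c + 4) = (8 + c)*(4 + c) = (4 + c)*(8 + c))
(1628 + 2730)/((221 + 117)*(2173 + J) + y(68)) = (1628 + 2730)/((221 + 117)*(2173 + 266) + (32 + 68² + 12*68)) = 4358/(338*2439 + (32 + 4624 + 816)) = 4358/(824382 + 5472) = 4358/829854 = 4358*(1/829854) = 2179/414927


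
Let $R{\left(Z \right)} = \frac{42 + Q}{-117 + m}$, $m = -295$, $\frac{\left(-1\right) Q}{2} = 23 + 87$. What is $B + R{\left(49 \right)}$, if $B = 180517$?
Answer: $\frac{37186591}{206} \approx 1.8052 \cdot 10^{5}$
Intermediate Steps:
$Q = -220$ ($Q = - 2 \left(23 + 87\right) = \left(-2\right) 110 = -220$)
$R{\left(Z \right)} = \frac{89}{206}$ ($R{\left(Z \right)} = \frac{42 - 220}{-117 - 295} = - \frac{178}{-412} = \left(-178\right) \left(- \frac{1}{412}\right) = \frac{89}{206}$)
$B + R{\left(49 \right)} = 180517 + \frac{89}{206} = \frac{37186591}{206}$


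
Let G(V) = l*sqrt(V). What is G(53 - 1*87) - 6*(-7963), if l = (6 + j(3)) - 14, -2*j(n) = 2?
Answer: 47778 - 9*I*sqrt(34) ≈ 47778.0 - 52.479*I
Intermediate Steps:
j(n) = -1 (j(n) = -1/2*2 = -1)
l = -9 (l = (6 - 1) - 14 = 5 - 14 = -9)
G(V) = -9*sqrt(V)
G(53 - 1*87) - 6*(-7963) = -9*sqrt(53 - 1*87) - 6*(-7963) = -9*sqrt(53 - 87) - 1*(-47778) = -9*I*sqrt(34) + 47778 = 47778 - 9*I*sqrt(34)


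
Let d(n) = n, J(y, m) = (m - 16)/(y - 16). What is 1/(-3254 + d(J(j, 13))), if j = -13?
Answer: -29/94363 ≈ -0.00030732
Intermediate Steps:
J(y, m) = (-16 + m)/(-16 + y)
1/(-3254 + d(J(j, 13))) = 1/(-3254 + (-16 + 13)/(-16 - 13)) = 1/(-3254 - 3/(-29)) = 1/(-3254 - 1/29*(-3)) = 1/(-3254 + 3/29) = 1/(-94363/29) = -29/94363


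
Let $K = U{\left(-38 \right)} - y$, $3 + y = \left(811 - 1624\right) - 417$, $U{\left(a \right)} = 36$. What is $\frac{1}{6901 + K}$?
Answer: $\frac{1}{8170} \approx 0.0001224$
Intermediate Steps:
$y = -1233$ ($y = -3 + \left(\left(811 - 1624\right) - 417\right) = -3 - 1230 = -1233$)
$K = 1269$ ($K = 36 - -1233 = 36 + 1233 = 1269$)
$\frac{1}{6901 + K} = \frac{1}{6901 + 1269} = \frac{1}{8170}$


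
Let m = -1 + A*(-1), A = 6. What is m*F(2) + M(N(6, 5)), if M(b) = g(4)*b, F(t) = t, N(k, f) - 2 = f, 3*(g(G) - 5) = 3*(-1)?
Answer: 14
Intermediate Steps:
g(G) = 4 (g(G) = 5 + (3*(-1))/3 = 5 + (1/3)*(-3) = 5 - 1 = 4)
N(k, f) = 2 + f
m = -7 (m = -1 + 6*(-1) = -1 - 6 = -7)
M(b) = 4*b
m*F(2) + M(N(6, 5)) = -7*2 + 4*(2 + 5) = -14 + 4*7 = -14 + 28 = 14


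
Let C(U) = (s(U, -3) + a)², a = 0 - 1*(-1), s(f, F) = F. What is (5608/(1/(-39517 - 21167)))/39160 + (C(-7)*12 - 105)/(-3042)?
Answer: -43134943771/4963530 ≈ -8690.4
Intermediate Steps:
a = 1 (a = 0 + 1 = 1)
C(U) = 4 (C(U) = (-3 + 1)² = (-2)² = 4)
(5608/(1/(-39517 - 21167)))/39160 + (C(-7)*12 - 105)/(-3042) = (5608/(1/(-39517 - 21167)))/39160 + (4*12 - 105)/(-3042) = (5608/(1/(-60684)))*(1/39160) + (48 - 105)*(-1/3042) = (5608/(-1/60684))*(1/39160) - 57*(-1/3042) = (5608*(-60684))*(1/39160) + 19/1014 = -340315872*1/39160 + 19/1014 = -42539484/4895 + 19/1014 = -43134943771/4963530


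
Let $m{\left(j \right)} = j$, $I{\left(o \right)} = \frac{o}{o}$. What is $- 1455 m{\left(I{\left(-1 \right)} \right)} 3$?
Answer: $-4365$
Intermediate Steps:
$I{\left(o \right)} = 1$
$- 1455 m{\left(I{\left(-1 \right)} \right)} 3 = - 1455 \cdot 1 \cdot 3 = \left(-1455\right) 3 = -4365$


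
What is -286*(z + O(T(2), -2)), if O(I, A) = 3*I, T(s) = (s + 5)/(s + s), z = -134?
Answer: 73645/2 ≈ 36823.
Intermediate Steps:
T(s) = (5 + s)/(2*s) (T(s) = (5 + s)/((2*s)) = (5 + s)*(1/(2*s)) = (5 + s)/(2*s))
-286*(z + O(T(2), -2)) = -286*(-134 + 3*((½)*(5 + 2)/2)) = -286*(-134 + 3*((½)*(½)*7)) = -286*(-134 + 3*(7/4)) = -286*(-134 + 21/4) = -286*(-515/4) = 73645/2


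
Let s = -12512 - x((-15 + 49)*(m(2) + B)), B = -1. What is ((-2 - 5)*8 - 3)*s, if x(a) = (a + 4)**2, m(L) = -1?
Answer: 979872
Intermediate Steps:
x(a) = (4 + a)**2
s = -16608 (s = -12512 - (4 + (-15 + 49)*(-1 - 1))**2 = -12512 - (4 + 34*(-2))**2 = -12512 - (4 - 68)**2 = -12512 - 1*(-64)**2 = -12512 - 1*4096 = -12512 - 4096 = -16608)
((-2 - 5)*8 - 3)*s = ((-2 - 5)*8 - 3)*(-16608) = (-7*8 - 3)*(-16608) = (-56 - 3)*(-16608) = -59*(-16608) = 979872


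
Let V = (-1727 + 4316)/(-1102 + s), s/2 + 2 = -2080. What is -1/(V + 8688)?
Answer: -5266/45748419 ≈ -0.00011511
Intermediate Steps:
s = -4164 (s = -4 + 2*(-2080) = -4 - 4160 = -4164)
V = -2589/5266 (V = (-1727 + 4316)/(-1102 - 4164) = 2589/(-5266) = 2589*(-1/5266) = -2589/5266 ≈ -0.49164)
-1/(V + 8688) = -1/(-2589/5266 + 8688) = -1/45748419/5266 = -1*5266/45748419 = -5266/45748419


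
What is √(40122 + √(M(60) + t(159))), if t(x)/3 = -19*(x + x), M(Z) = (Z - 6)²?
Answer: √(40122 + 39*I*√10) ≈ 200.3 + 0.3078*I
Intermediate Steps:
M(Z) = (-6 + Z)²
t(x) = -114*x (t(x) = 3*(-19*(x + x)) = 3*(-38*x) = -114*x)
√(40122 + √(M(60) + t(159))) = √(40122 + √((-6 + 60)² - 114*159)) = √(40122 + √(54² - 18126)) = √(40122 + √(2916 - 18126)) = √(40122 + √(-15210)) = √(40122 + 39*I*√10)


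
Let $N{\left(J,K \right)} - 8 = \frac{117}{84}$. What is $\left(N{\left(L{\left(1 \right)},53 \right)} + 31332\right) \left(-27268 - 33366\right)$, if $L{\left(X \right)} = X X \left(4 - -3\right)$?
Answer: $- \frac{3800708029}{2} \approx -1.9004 \cdot 10^{9}$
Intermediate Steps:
$L{\left(X \right)} = 7 X^{2}$ ($L{\left(X \right)} = X^{2} \left(4 + 3\right) = X^{2} \cdot 7 = 7 X^{2}$)
$N{\left(J,K \right)} = \frac{263}{28}$ ($N{\left(J,K \right)} = 8 + \frac{117}{84} = 8 + 117 \cdot \frac{1}{84} = 8 + \frac{39}{28} = \frac{263}{28}$)
$\left(N{\left(L{\left(1 \right)},53 \right)} + 31332\right) \left(-27268 - 33366\right) = \left(\frac{263}{28} + 31332\right) \left(-27268 - 33366\right) = \frac{877559}{28} \left(-60634\right) = - \frac{3800708029}{2}$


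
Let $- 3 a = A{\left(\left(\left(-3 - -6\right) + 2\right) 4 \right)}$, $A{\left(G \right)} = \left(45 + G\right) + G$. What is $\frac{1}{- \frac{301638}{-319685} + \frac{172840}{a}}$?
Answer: $- \frac{319685}{1949852082} \approx -0.00016395$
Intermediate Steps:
$A{\left(G \right)} = 45 + 2 G$
$a = - \frac{85}{3}$ ($a = - \frac{45 + 2 \left(\left(-3 - -6\right) + 2\right) 4}{3} = - \frac{45 + 2 \left(\left(-3 + 6\right) + 2\right) 4}{3} = - \frac{45 + 2 \left(3 + 2\right) 4}{3} = - \frac{45 + 2 \cdot 5 \cdot 4}{3} = - \frac{45 + 2 \cdot 20}{3} = - \frac{45 + 40}{3} = \left(- \frac{1}{3}\right) 85 = - \frac{85}{3} \approx -28.333$)
$\frac{1}{- \frac{301638}{-319685} + \frac{172840}{a}} = \frac{1}{- \frac{301638}{-319685} + \frac{172840}{- \frac{85}{3}}} = \frac{1}{\left(-301638\right) \left(- \frac{1}{319685}\right) + 172840 \left(- \frac{3}{85}\right)} = \frac{1}{\frac{301638}{319685} - \frac{103704}{17}} = \frac{1}{- \frac{1949852082}{319685}} = - \frac{319685}{1949852082}$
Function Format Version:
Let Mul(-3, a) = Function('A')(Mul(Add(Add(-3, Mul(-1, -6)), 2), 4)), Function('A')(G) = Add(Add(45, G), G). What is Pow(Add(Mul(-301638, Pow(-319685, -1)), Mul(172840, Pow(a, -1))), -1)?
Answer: Rational(-319685, 1949852082) ≈ -0.00016395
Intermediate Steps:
Function('A')(G) = Add(45, Mul(2, G))
a = Rational(-85, 3) (a = Mul(Rational(-1, 3), Add(45, Mul(2, Mul(Add(Add(-3, Mul(-1, -6)), 2), 4)))) = Mul(Rational(-1, 3), Add(45, Mul(2, Mul(Add(Add(-3, 6), 2), 4)))) = Mul(Rational(-1, 3), Add(45, Mul(2, Mul(Add(3, 2), 4)))) = Mul(Rational(-1, 3), Add(45, Mul(2, Mul(5, 4)))) = Mul(Rational(-1, 3), Add(45, Mul(2, 20))) = Mul(Rational(-1, 3), Add(45, 40)) = Mul(Rational(-1, 3), 85) = Rational(-85, 3) ≈ -28.333)
Pow(Add(Mul(-301638, Pow(-319685, -1)), Mul(172840, Pow(a, -1))), -1) = Pow(Add(Mul(-301638, Pow(-319685, -1)), Mul(172840, Pow(Rational(-85, 3), -1))), -1) = Pow(Add(Mul(-301638, Rational(-1, 319685)), Mul(172840, Rational(-3, 85))), -1) = Pow(Add(Rational(301638, 319685), Rational(-103704, 17)), -1) = Pow(Rational(-1949852082, 319685), -1) = Rational(-319685, 1949852082)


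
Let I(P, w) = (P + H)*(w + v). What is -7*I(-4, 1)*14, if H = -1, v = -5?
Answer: -1960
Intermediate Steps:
I(P, w) = (-1 + P)*(-5 + w) (I(P, w) = (P - 1)*(w - 5) = (-1 + P)*(-5 + w))
-7*I(-4, 1)*14 = -7*(5 - 1*1 - 5*(-4) - 4*1)*14 = -7*(5 - 1 + 20 - 4)*14 = -7*20*14 = -140*14 = -1960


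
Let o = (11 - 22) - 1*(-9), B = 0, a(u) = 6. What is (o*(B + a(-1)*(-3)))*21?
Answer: 756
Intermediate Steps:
o = -2 (o = -11 + 9 = -2)
(o*(B + a(-1)*(-3)))*21 = -2*(0 + 6*(-3))*21 = -2*(0 - 18)*21 = -2*(-18)*21 = 36*21 = 756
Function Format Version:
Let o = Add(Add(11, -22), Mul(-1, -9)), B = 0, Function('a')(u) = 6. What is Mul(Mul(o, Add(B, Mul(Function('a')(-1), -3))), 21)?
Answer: 756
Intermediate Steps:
o = -2 (o = Add(-11, 9) = -2)
Mul(Mul(o, Add(B, Mul(Function('a')(-1), -3))), 21) = Mul(Mul(-2, Add(0, Mul(6, -3))), 21) = Mul(Mul(-2, Add(0, -18)), 21) = Mul(Mul(-2, -18), 21) = Mul(36, 21) = 756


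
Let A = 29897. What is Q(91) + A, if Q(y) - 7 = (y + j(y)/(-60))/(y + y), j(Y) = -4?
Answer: 40819643/1365 ≈ 29905.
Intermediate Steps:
Q(y) = 7 + (1/15 + y)/(2*y) (Q(y) = 7 + (y - 4/(-60))/(y + y) = 7 + (y - 4*(-1/60))/((2*y)) = 7 + (y + 1/15)*(1/(2*y)) = 7 + (1/15 + y)*(1/(2*y)) = 7 + (1/15 + y)/(2*y))
Q(91) + A = (1/30)*(1 + 225*91)/91 + 29897 = (1/30)*(1/91)*(1 + 20475) + 29897 = (1/30)*(1/91)*20476 + 29897 = 10238/1365 + 29897 = 40819643/1365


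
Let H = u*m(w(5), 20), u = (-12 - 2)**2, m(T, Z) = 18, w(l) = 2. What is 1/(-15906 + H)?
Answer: -1/12378 ≈ -8.0789e-5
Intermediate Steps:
u = 196 (u = (-14)**2 = 196)
H = 3528 (H = 196*18 = 3528)
1/(-15906 + H) = 1/(-15906 + 3528) = 1/(-12378) = -1/12378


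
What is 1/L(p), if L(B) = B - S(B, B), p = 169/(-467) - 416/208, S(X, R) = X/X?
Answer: -467/1570 ≈ -0.29745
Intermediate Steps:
S(X, R) = 1
p = -1103/467 (p = 169*(-1/467) - 416*1/208 = -169/467 - 2 = -1103/467 ≈ -2.3619)
L(B) = -1 + B (L(B) = B - 1*1 = B - 1 = -1 + B)
1/L(p) = 1/(-1 - 1103/467) = 1/(-1570/467) = -467/1570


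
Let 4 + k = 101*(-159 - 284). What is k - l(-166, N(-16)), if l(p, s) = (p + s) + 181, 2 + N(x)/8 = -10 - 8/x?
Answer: -44670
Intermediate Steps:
N(x) = -96 - 64/x (N(x) = -16 + 8*(-10 - 8/x) = -16 + (-80 - 64/x) = -96 - 64/x)
k = -44747 (k = -4 + 101*(-159 - 284) = -4 + 101*(-443) = -4 - 44743 = -44747)
l(p, s) = 181 + p + s
k - l(-166, N(-16)) = -44747 - (181 - 166 + (-96 - 64/(-16))) = -44747 - (181 - 166 + (-96 - 64*(-1/16))) = -44747 - (181 - 166 + (-96 + 4)) = -44747 - (181 - 166 - 92) = -44747 - 1*(-77) = -44747 + 77 = -44670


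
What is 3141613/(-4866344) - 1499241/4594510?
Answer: -10864997394767/11179233085720 ≈ -0.97189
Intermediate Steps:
3141613/(-4866344) - 1499241/4594510 = 3141613*(-1/4866344) - 1499241*1/4594510 = -3141613/4866344 - 1499241/4594510 = -10864997394767/11179233085720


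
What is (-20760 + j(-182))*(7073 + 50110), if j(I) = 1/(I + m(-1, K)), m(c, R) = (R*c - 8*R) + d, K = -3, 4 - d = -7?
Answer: -56981734901/48 ≈ -1.1871e+9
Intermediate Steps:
d = 11 (d = 4 - 1*(-7) = 4 + 7 = 11)
m(c, R) = 11 - 8*R + R*c (m(c, R) = (R*c - 8*R) + 11 = (-8*R + R*c) + 11 = 11 - 8*R + R*c)
j(I) = 1/(38 + I) (j(I) = 1/(I + (11 - 8*(-3) - 3*(-1))) = 1/(I + (11 + 24 + 3)) = 1/(I + 38) = 1/(38 + I))
(-20760 + j(-182))*(7073 + 50110) = (-20760 + 1/(38 - 182))*(7073 + 50110) = (-20760 + 1/(-144))*57183 = (-20760 - 1/144)*57183 = -2989441/144*57183 = -56981734901/48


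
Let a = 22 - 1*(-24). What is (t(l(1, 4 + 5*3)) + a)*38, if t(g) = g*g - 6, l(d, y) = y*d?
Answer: 15238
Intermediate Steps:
l(d, y) = d*y
t(g) = -6 + g² (t(g) = g² - 6 = -6 + g²)
a = 46 (a = 22 + 24 = 46)
(t(l(1, 4 + 5*3)) + a)*38 = ((-6 + (1*(4 + 5*3))²) + 46)*38 = ((-6 + (1*(4 + 15))²) + 46)*38 = ((-6 + (1*19)²) + 46)*38 = ((-6 + 19²) + 46)*38 = ((-6 + 361) + 46)*38 = (355 + 46)*38 = 401*38 = 15238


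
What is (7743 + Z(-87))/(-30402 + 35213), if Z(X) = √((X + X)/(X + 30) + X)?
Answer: 7743/4811 + I*√30305/91409 ≈ 1.6094 + 0.0019044*I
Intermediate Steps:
Z(X) = √(X + 2*X/(30 + X)) (Z(X) = √((2*X)/(30 + X) + X) = √(2*X/(30 + X) + X) = √(X + 2*X/(30 + X)))
(7743 + Z(-87))/(-30402 + 35213) = (7743 + √(-87*(32 - 87)/(30 - 87)))/(-30402 + 35213) = (7743 + √(-87*(-55)/(-57)))/4811 = (7743 + √(-87*(-1/57)*(-55)))*(1/4811) = (7743 + √(-1595/19))*(1/4811) = (7743 + I*√30305/19)*(1/4811) = 7743/4811 + I*√30305/91409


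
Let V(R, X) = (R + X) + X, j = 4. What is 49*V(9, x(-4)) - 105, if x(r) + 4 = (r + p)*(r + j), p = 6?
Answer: -56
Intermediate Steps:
x(r) = -4 + (4 + r)*(6 + r) (x(r) = -4 + (r + 6)*(r + 4) = -4 + (6 + r)*(4 + r) = -4 + (4 + r)*(6 + r))
V(R, X) = R + 2*X
49*V(9, x(-4)) - 105 = 49*(9 + 2*(20 + (-4)**2 + 10*(-4))) - 105 = 49*(9 + 2*(20 + 16 - 40)) - 105 = 49*(9 + 2*(-4)) - 105 = 49*(9 - 8) - 105 = 49*1 - 105 = 49 - 105 = -56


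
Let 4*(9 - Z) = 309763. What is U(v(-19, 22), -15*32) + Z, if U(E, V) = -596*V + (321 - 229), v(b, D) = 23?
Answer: 834961/4 ≈ 2.0874e+5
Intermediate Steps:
Z = -309727/4 (Z = 9 - ¼*309763 = 9 - 309763/4 = -309727/4 ≈ -77432.)
U(E, V) = 92 - 596*V (U(E, V) = -596*V + 92 = 92 - 596*V)
U(v(-19, 22), -15*32) + Z = (92 - (-8940)*32) - 309727/4 = (92 - 596*(-480)) - 309727/4 = (92 + 286080) - 309727/4 = 286172 - 309727/4 = 834961/4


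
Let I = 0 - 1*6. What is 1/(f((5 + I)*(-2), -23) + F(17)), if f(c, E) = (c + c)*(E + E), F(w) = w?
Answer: -1/167 ≈ -0.0059880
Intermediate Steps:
I = -6 (I = 0 - 6 = -6)
f(c, E) = 4*E*c (f(c, E) = (2*c)*(2*E) = 4*E*c)
1/(f((5 + I)*(-2), -23) + F(17)) = 1/(4*(-23)*((5 - 6)*(-2)) + 17) = 1/(4*(-23)*(-1*(-2)) + 17) = 1/(4*(-23)*2 + 17) = 1/(-184 + 17) = 1/(-167) = -1/167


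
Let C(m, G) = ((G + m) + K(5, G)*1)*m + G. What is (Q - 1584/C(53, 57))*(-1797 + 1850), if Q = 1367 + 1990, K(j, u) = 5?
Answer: 136810755/769 ≈ 1.7791e+5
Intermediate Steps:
Q = 3357
C(m, G) = G + m*(5 + G + m) (C(m, G) = ((G + m) + 5*1)*m + G = ((G + m) + 5)*m + G = (5 + G + m)*m + G = m*(5 + G + m) + G = G + m*(5 + G + m))
(Q - 1584/C(53, 57))*(-1797 + 1850) = (3357 - 1584/(57 + 53**2 + 5*53 + 57*53))*(-1797 + 1850) = (3357 - 1584/(57 + 2809 + 265 + 3021))*53 = (3357 - 1584/6152)*53 = (3357 - 1584*1/6152)*53 = (3357 - 198/769)*53 = (2581335/769)*53 = 136810755/769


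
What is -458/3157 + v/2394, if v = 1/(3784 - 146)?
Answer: -569841317/3927926772 ≈ -0.14507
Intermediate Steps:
v = 1/3638 ≈ 0.00027488
-458/3157 + v/2394 = -458/3157 + (1/3638)/2394 = -458*1/3157 + (1/3638)*(1/2394) = -458/3157 + 1/8709372 = -569841317/3927926772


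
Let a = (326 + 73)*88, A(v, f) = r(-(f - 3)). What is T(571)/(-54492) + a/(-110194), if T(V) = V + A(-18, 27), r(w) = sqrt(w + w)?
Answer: -141160277/428906532 - I*sqrt(3)/13623 ≈ -0.32912 - 0.00012714*I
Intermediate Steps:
r(w) = sqrt(2)*sqrt(w) (r(w) = sqrt(2*w) = sqrt(2)*sqrt(w))
A(v, f) = sqrt(2)*sqrt(3 - f) (A(v, f) = sqrt(2)*sqrt(-(f - 3)) = sqrt(2)*sqrt(-(-3 + f)) = sqrt(2)*sqrt(3 - f))
T(V) = V + 4*I*sqrt(3) (T(V) = V + sqrt(6 - 2*27) = V + sqrt(6 - 54) = V + sqrt(-48) = V + 4*I*sqrt(3))
a = 35112 (a = 399*88 = 35112)
T(571)/(-54492) + a/(-110194) = (571 + 4*I*sqrt(3))/(-54492) + 35112/(-110194) = (571 + 4*I*sqrt(3))*(-1/54492) + 35112*(-1/110194) = (-571/54492 - I*sqrt(3)/13623) - 2508/7871 = -141160277/428906532 - I*sqrt(3)/13623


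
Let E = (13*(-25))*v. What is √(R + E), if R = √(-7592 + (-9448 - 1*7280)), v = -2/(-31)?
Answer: √(-20150 + 15376*I*√95)/31 ≈ 8.2579 + 9.4424*I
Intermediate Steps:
v = 2/31 (v = -2*(-1/31) = 2/31 ≈ 0.064516)
R = 16*I*√95 (R = √(-7592 + (-9448 - 7280)) = √(-7592 - 16728) = √(-24320) = 16*I*√95 ≈ 155.95*I)
E = -650/31 (E = (13*(-25))*(2/31) = -325*2/31 = -650/31 ≈ -20.968)
√(R + E) = √(16*I*√95 - 650/31) = √(-650/31 + 16*I*√95)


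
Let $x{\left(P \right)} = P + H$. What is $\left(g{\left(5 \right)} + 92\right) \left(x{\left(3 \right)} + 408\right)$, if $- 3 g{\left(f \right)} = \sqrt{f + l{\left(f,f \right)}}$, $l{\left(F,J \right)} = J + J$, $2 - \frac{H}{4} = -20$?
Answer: $45908 - \frac{499 \sqrt{15}}{3} \approx 45264.0$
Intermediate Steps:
$H = 88$ ($H = 8 - -80 = 8 + 80 = 88$)
$l{\left(F,J \right)} = 2 J$
$x{\left(P \right)} = 88 + P$ ($x{\left(P \right)} = P + 88 = 88 + P$)
$g{\left(f \right)} = - \frac{\sqrt{3} \sqrt{f}}{3}$ ($g{\left(f \right)} = - \frac{\sqrt{f + 2 f}}{3} = - \frac{\sqrt{3 f}}{3} = - \frac{\sqrt{3} \sqrt{f}}{3}$)
$\left(g{\left(5 \right)} + 92\right) \left(x{\left(3 \right)} + 408\right) = \left(- \frac{\sqrt{3} \sqrt{5}}{3} + 92\right) \left(\left(88 + 3\right) + 408\right) = \left(- \frac{\sqrt{15}}{3} + 92\right) \left(91 + 408\right) = \left(92 - \frac{\sqrt{15}}{3}\right) 499 = 45908 - \frac{499 \sqrt{15}}{3}$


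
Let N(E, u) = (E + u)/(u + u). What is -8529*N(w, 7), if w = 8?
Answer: -127935/14 ≈ -9138.2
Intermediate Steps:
N(E, u) = (E + u)/(2*u) (N(E, u) = (E + u)/((2*u)) = (E + u)*(1/(2*u)) = (E + u)/(2*u))
-8529*N(w, 7) = -8529*(8 + 7)/(2*7) = -8529*15/(2*7) = -8529*15/14 = -127935/14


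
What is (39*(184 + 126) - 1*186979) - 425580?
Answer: -600469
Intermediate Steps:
(39*(184 + 126) - 1*186979) - 425580 = (39*310 - 186979) - 425580 = (12090 - 186979) - 425580 = -174889 - 425580 = -600469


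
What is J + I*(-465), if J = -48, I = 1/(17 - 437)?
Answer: -1313/28 ≈ -46.893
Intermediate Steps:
I = -1/420 (I = 1/(-420) = -1/420 ≈ -0.0023810)
J + I*(-465) = -48 - 1/420*(-465) = -48 + 31/28 = -1313/28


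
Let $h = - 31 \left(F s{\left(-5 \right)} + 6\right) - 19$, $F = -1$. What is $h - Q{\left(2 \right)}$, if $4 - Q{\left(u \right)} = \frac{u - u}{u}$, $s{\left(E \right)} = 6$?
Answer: $-23$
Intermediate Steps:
$Q{\left(u \right)} = 4$ ($Q{\left(u \right)} = 4 - \frac{u - u}{u} = 4 - \frac{0}{u} = 4 - 0 = 4 + 0 = 4$)
$h = -19$ ($h = - 31 \left(\left(-1\right) 6 + 6\right) - 19 = - 31 \left(-6 + 6\right) - 19 = \left(-31\right) 0 - 19 = 0 - 19 = -19$)
$h - Q{\left(2 \right)} = -19 - 4 = -23$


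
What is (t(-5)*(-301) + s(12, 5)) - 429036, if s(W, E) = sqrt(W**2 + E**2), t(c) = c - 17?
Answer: -422401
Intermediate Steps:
t(c) = -17 + c
s(W, E) = sqrt(E**2 + W**2)
(t(-5)*(-301) + s(12, 5)) - 429036 = ((-17 - 5)*(-301) + sqrt(5**2 + 12**2)) - 429036 = (-22*(-301) + sqrt(25 + 144)) - 429036 = (6622 + sqrt(169)) - 429036 = (6622 + 13) - 429036 = 6635 - 429036 = -422401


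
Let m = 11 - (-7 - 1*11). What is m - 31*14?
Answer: -405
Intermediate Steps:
m = 29 (m = 11 - (-7 - 11) = 11 - 1*(-18) = 11 + 18 = 29)
m - 31*14 = 29 - 31*14 = 29 - 434 = -405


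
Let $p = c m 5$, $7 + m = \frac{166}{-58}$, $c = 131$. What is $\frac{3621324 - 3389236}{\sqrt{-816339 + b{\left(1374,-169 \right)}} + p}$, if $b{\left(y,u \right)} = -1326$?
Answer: $- \frac{252166861232}{7156037033} - \frac{3708534152 i \sqrt{2265}}{35780185165} \approx -35.238 - 4.9328 i$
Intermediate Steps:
$m = - \frac{286}{29}$ ($m = -7 + \frac{166}{-58} = -7 + 166 \left(- \frac{1}{58}\right) = -7 - \frac{83}{29} = - \frac{286}{29} \approx -9.8621$)
$p = - \frac{187330}{29}$ ($p = 131 \left(- \frac{286}{29}\right) 5 = \left(- \frac{37466}{29}\right) 5 = - \frac{187330}{29} \approx -6459.7$)
$\frac{3621324 - 3389236}{\sqrt{-816339 + b{\left(1374,-169 \right)}} + p} = \frac{3621324 - 3389236}{\sqrt{-816339 - 1326} - \frac{187330}{29}} = \frac{232088}{\sqrt{-817665} - \frac{187330}{29}} = \frac{232088}{19 i \sqrt{2265} - \frac{187330}{29}} = \frac{232088}{- \frac{187330}{29} + 19 i \sqrt{2265}}$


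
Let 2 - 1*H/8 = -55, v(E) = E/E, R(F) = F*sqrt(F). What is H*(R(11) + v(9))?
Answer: 456 + 5016*sqrt(11) ≈ 17092.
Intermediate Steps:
R(F) = F**(3/2)
v(E) = 1
H = 456 (H = 16 - 8*(-55) = 16 + 440 = 456)
H*(R(11) + v(9)) = 456*(11**(3/2) + 1) = 456*(11*sqrt(11) + 1) = 456*(1 + 11*sqrt(11)) = 456 + 5016*sqrt(11)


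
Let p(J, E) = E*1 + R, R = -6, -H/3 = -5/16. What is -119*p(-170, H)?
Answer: 9639/16 ≈ 602.44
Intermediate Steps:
H = 15/16 (H = -(-15)/16 = -3*(-5/16) = 15/16 ≈ 0.93750)
p(J, E) = -6 + E (p(J, E) = E*1 - 6 = E - 6 = -6 + E)
-119*p(-170, H) = -119*(-6 + 15/16) = -119*(-81/16) = 9639/16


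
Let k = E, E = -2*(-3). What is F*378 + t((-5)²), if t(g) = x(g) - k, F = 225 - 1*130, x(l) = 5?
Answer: 35909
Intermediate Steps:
E = 6
k = 6
F = 95 (F = 225 - 130 = 95)
t(g) = -1 (t(g) = 5 - 1*6 = 5 - 6 = -1)
F*378 + t((-5)²) = 95*378 - 1 = 35910 - 1 = 35909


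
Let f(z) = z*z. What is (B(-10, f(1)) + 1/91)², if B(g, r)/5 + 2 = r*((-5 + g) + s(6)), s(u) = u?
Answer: 25040016/8281 ≈ 3023.8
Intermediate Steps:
f(z) = z²
B(g, r) = -10 + 5*r*(1 + g) (B(g, r) = -10 + 5*(r*((-5 + g) + 6)) = -10 + 5*(r*(1 + g)) = -10 + 5*r*(1 + g))
(B(-10, f(1)) + 1/91)² = ((-10 + 5*1² + 5*(-10)*1²) + 1/91)² = ((-10 + 5*1 + 5*(-10)*1) + 1/91)² = ((-10 + 5 - 50) + 1/91)² = (-55 + 1/91)² = (-5004/91)² = 25040016/8281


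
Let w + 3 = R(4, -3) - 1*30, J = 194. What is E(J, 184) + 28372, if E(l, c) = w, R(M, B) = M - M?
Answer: 28339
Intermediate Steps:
R(M, B) = 0
w = -33 (w = -3 + (0 - 1*30) = -3 + (0 - 30) = -3 - 30 = -33)
E(l, c) = -33
E(J, 184) + 28372 = -33 + 28372 = 28339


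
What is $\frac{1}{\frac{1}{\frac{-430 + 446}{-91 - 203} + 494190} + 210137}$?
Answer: $\frac{72645922}{15265596111461} \approx 4.7588 \cdot 10^{-6}$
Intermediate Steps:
$\frac{1}{\frac{1}{\frac{-430 + 446}{-91 - 203} + 494190} + 210137} = \frac{1}{\frac{1}{\frac{16}{-91 - 203} + 494190} + 210137} = \frac{1}{\frac{1}{\frac{16}{-294} + 494190} + 210137} = \frac{1}{\frac{1}{16 \left(- \frac{1}{294}\right) + 494190} + 210137} = \frac{1}{\frac{1}{- \frac{8}{147} + 494190} + 210137} = \frac{1}{\frac{1}{\frac{72645922}{147}} + 210137} = \frac{1}{\frac{147}{72645922} + 210137} = \frac{1}{\frac{15265596111461}{72645922}} = \frac{72645922}{15265596111461}$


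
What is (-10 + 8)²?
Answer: 4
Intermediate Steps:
(-10 + 8)² = (-2)² = 4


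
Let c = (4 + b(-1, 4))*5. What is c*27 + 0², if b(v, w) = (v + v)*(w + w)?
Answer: -1620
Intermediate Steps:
b(v, w) = 4*v*w (b(v, w) = (2*v)*(2*w) = 4*v*w)
c = -60 (c = (4 + 4*(-1)*4)*5 = (4 - 16)*5 = -12*5 = -60)
c*27 + 0² = -60*27 + 0² = -1620 + 0 = -1620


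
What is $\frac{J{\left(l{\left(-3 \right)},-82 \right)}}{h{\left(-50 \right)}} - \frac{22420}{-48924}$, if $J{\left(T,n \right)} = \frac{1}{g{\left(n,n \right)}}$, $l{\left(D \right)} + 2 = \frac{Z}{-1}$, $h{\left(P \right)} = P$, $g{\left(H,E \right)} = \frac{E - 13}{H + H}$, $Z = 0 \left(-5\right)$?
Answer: $\frac{12308933}{29048625} \approx 0.42374$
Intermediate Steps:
$Z = 0$
$g{\left(H,E \right)} = \frac{-13 + E}{2 H}$
$l{\left(D \right)} = -2$ ($l{\left(D \right)} = -2 + \frac{0}{-1} = -2 + 0 \left(-1\right) = -2 + 0 = -2$)
$J{\left(T,n \right)} = \frac{2 n}{-13 + n}$ ($J{\left(T,n \right)} = \frac{1}{\frac{1}{2} \frac{1}{n} \left(-13 + n\right)} = \frac{2 n}{-13 + n}$)
$\frac{J{\left(l{\left(-3 \right)},-82 \right)}}{h{\left(-50 \right)}} - \frac{22420}{-48924} = \frac{2 \left(-82\right) \frac{1}{-13 - 82}}{-50} - \frac{22420}{-48924} = 2 \left(-82\right) \frac{1}{-95} \left(- \frac{1}{50}\right) - - \frac{5605}{12231} = 2 \left(-82\right) \left(- \frac{1}{95}\right) \left(- \frac{1}{50}\right) + \frac{5605}{12231} = \frac{164}{95} \left(- \frac{1}{50}\right) + \frac{5605}{12231} = - \frac{82}{2375} + \frac{5605}{12231} = \frac{12308933}{29048625}$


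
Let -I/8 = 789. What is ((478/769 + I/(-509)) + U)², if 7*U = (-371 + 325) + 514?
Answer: 47902167497147044/7507309562809 ≈ 6380.7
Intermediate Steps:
I = -6312 (I = -8*789 = -6312)
U = 468/7 (U = ((-371 + 325) + 514)/7 = (-46 + 514)/7 = (⅐)*468 = 468/7 ≈ 66.857)
((478/769 + I/(-509)) + U)² = ((478/769 - 6312/(-509)) + 468/7)² = ((478*(1/769) - 6312*(-1/509)) + 468/7)² = ((478/769 + 6312/509) + 468/7)² = (5097230/391421 + 468/7)² = (218865638/2739947)² = 47902167497147044/7507309562809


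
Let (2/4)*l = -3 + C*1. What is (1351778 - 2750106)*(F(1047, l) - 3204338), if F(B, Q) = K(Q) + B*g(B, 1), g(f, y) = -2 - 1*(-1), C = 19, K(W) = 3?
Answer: 4482175401296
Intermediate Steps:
l = 32 (l = 2*(-3 + 19*1) = 2*(-3 + 19) = 2*16 = 32)
g(f, y) = -1 (g(f, y) = -2 + 1 = -1)
F(B, Q) = 3 - B (F(B, Q) = 3 + B*(-1) = 3 - B)
(1351778 - 2750106)*(F(1047, l) - 3204338) = (1351778 - 2750106)*((3 - 1*1047) - 3204338) = -1398328*((3 - 1047) - 3204338) = -1398328*(-1044 - 3204338) = -1398328*(-3205382) = 4482175401296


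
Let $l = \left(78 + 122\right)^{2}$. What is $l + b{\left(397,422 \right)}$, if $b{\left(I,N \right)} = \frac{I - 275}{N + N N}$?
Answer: $\frac{3570120061}{89253} \approx 40000.0$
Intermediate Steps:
$b{\left(I,N \right)} = \frac{-275 + I}{N + N^{2}}$
$l = 40000$ ($l = 200^{2} = 40000$)
$l + b{\left(397,422 \right)} = 40000 + \frac{-275 + 397}{422 \left(1 + 422\right)} = 40000 + \frac{1}{422} \cdot \frac{1}{423} \cdot 122 = 40000 + \frac{61}{89253} = \frac{3570120061}{89253}$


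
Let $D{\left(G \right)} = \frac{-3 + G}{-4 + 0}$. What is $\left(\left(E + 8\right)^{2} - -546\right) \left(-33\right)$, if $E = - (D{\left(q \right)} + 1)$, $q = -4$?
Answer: $- \frac{302841}{16} \approx -18928.0$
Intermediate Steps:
$D{\left(G \right)} = \frac{3}{4} - \frac{G}{4}$ ($D{\left(G \right)} = \frac{-3 + G}{-4} = \left(-3 + G\right) \left(- \frac{1}{4}\right) = \frac{3}{4} - \frac{G}{4}$)
$E = - \frac{11}{4}$ ($E = - (\left(\frac{3}{4} - -1\right) + 1) = - (\left(\frac{3}{4} + 1\right) + 1) = - (\frac{7}{4} + 1) = \left(-1\right) \frac{11}{4} = - \frac{11}{4} \approx -2.75$)
$\left(\left(E + 8\right)^{2} - -546\right) \left(-33\right) = \left(\left(- \frac{11}{4} + 8\right)^{2} - -546\right) \left(-33\right) = \left(\left(\frac{21}{4}\right)^{2} + 546\right) \left(-33\right) = \left(\frac{441}{16} + 546\right) \left(-33\right) = \frac{9177}{16} \left(-33\right) = - \frac{302841}{16}$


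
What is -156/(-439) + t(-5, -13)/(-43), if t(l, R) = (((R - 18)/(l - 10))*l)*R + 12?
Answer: -172597/56631 ≈ -3.0477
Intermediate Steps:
t(l, R) = 12 + R*l*(-18 + R)/(-10 + l) (t(l, R) = (((-18 + R)/(-10 + l))*l)*R + 12 = (l*(-18 + R)/(-10 + l))*R + 12 = R*l*(-18 + R)/(-10 + l) + 12 = 12 + R*l*(-18 + R)/(-10 + l))
-156/(-439) + t(-5, -13)/(-43) = -156/(-439) + ((-120 + 12*(-5) - 5*(-13)² - 18*(-13)*(-5))/(-10 - 5))/(-43) = -156*(-1/439) + ((-120 - 60 - 5*169 - 1170)/(-15))*(-1/43) = 156/439 - (-120 - 60 - 845 - 1170)/15*(-1/43) = 156/439 - 1/15*(-2195)*(-1/43) = 156/439 + (439/3)*(-1/43) = 156/439 - 439/129 = -172597/56631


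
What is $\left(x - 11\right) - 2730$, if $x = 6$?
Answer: $-2735$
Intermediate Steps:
$\left(x - 11\right) - 2730 = \left(6 - 11\right) - 2730 = -5 - 2730 = -2735$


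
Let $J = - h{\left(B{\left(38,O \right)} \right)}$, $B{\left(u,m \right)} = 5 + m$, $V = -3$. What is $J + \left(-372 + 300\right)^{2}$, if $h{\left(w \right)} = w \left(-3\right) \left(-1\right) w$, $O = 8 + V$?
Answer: $4884$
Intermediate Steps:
$O = 5$ ($O = 8 - 3 = 5$)
$h{\left(w \right)} = 3 w^{2}$ ($h{\left(w \right)} = - 3 w \left(-1\right) w = 3 w w = 3 w^{2}$)
$J = -300$ ($J = - 3 \left(5 + 5\right)^{2} = - 3 \cdot 10^{2} = - 3 \cdot 100 = \left(-1\right) 300 = -300$)
$J + \left(-372 + 300\right)^{2} = -300 + \left(-372 + 300\right)^{2} = -300 + \left(-72\right)^{2} = -300 + 5184 = 4884$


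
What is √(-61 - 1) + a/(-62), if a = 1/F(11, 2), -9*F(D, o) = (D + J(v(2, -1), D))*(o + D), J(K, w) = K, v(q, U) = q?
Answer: 9/10478 + I*√62 ≈ 0.00085894 + 7.874*I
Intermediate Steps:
F(D, o) = -(2 + D)*(D + o)/9 (F(D, o) = -(D + 2)*(o + D)/9 = -(2 + D)*(D + o)/9)
a = -9/169 (a = 1/(-2/9*11 - 2/9*2 - ⅑*11² - ⅑*11*2) = 1/(-22/9 - 4/9 - ⅑*121 - 22/9) = 1/(-22/9 - 4/9 - 121/9 - 22/9) = 1/(-169/9) = -9/169 ≈ -0.053254)
√(-61 - 1) + a/(-62) = √(-61 - 1) - 9/169/(-62) = √(-62) - 9/169*(-1/62) = I*√62 + 9/10478 = 9/10478 + I*√62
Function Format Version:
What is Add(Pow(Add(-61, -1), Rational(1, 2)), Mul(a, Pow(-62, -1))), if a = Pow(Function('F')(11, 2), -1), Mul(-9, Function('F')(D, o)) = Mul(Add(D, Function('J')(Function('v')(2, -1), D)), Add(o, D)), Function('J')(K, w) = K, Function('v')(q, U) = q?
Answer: Add(Rational(9, 10478), Mul(I, Pow(62, Rational(1, 2)))) ≈ Add(0.00085894, Mul(7.8740, I))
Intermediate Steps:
Function('F')(D, o) = Mul(Rational(-1, 9), Add(2, D), Add(D, o)) (Function('F')(D, o) = Mul(Rational(-1, 9), Mul(Add(D, 2), Add(o, D))) = Mul(Rational(-1, 9), Mul(Add(2, D), Add(D, o))) = Mul(Rational(-1, 9), Add(2, D), Add(D, o)))
a = Rational(-9, 169) (a = Pow(Add(Mul(Rational(-2, 9), 11), Mul(Rational(-2, 9), 2), Mul(Rational(-1, 9), Pow(11, 2)), Mul(Rational(-1, 9), 11, 2)), -1) = Pow(Add(Rational(-22, 9), Rational(-4, 9), Mul(Rational(-1, 9), 121), Rational(-22, 9)), -1) = Pow(Add(Rational(-22, 9), Rational(-4, 9), Rational(-121, 9), Rational(-22, 9)), -1) = Pow(Rational(-169, 9), -1) = Rational(-9, 169) ≈ -0.053254)
Add(Pow(Add(-61, -1), Rational(1, 2)), Mul(a, Pow(-62, -1))) = Add(Pow(Add(-61, -1), Rational(1, 2)), Mul(Rational(-9, 169), Pow(-62, -1))) = Add(Pow(-62, Rational(1, 2)), Mul(Rational(-9, 169), Rational(-1, 62))) = Add(Mul(I, Pow(62, Rational(1, 2))), Rational(9, 10478)) = Add(Rational(9, 10478), Mul(I, Pow(62, Rational(1, 2))))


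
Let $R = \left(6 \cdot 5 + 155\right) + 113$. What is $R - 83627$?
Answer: $-83329$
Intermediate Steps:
$R = 298$ ($R = \left(30 + 155\right) + 113 = 185 + 113 = 298$)
$R - 83627 = 298 - 83627 = -83329$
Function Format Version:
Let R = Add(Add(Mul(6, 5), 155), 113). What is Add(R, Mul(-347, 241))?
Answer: -83329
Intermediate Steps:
R = 298 (R = Add(Add(30, 155), 113) = Add(185, 113) = 298)
Add(R, Mul(-347, 241)) = Add(298, Mul(-347, 241)) = Add(298, -83627) = -83329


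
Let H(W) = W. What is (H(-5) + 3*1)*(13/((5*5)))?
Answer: -26/25 ≈ -1.0400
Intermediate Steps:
(H(-5) + 3*1)*(13/((5*5))) = (-5 + 3*1)*(13/((5*5))) = (-5 + 3)*(13/25) = -26/25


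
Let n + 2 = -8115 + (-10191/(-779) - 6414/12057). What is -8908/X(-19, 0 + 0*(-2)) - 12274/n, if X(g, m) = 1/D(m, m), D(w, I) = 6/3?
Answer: -226007207981983/12686709795 ≈ -17815.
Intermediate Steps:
D(w, I) = 2 (D(w, I) = 6*(⅓) = 2)
X(g, m) = ½ (X(g, m) = 1/2 = ½)
n = -25373419590/3130801 (n = -2 + (-8115 + (-10191/(-779) - 6414/12057)) = -2 + (-8115 + (-10191*(-1/779) - 6414*1/12057)) = -2 + (-8115 + (10191/779 - 2138/4019)) = -2 + (-8115 + 39292127/3130801) = -2 - 25367157988/3130801 = -25373419590/3130801 ≈ -8104.5)
-8908/X(-19, 0 + 0*(-2)) - 12274/n = -8908/½ - 12274/(-25373419590/3130801) = -8908*2 - 12274*(-3130801/25373419590) = -17816 + 19213725737/12686709795 = -226007207981983/12686709795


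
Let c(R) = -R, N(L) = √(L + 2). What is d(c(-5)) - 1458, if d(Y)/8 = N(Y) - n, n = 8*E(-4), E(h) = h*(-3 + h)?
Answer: -3250 + 8*√7 ≈ -3228.8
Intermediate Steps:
N(L) = √(2 + L)
n = 224 (n = 8*(-4*(-3 - 4)) = 8*(-4*(-7)) = 8*28 = 224)
d(Y) = -1792 + 8*√(2 + Y) (d(Y) = 8*(√(2 + Y) - 1*224) = 8*(√(2 + Y) - 224) = 8*(-224 + √(2 + Y)) = -1792 + 8*√(2 + Y))
d(c(-5)) - 1458 = (-1792 + 8*√(2 - 1*(-5))) - 1458 = (-1792 + 8*√(2 + 5)) - 1458 = (-1792 + 8*√7) - 1458 = -3250 + 8*√7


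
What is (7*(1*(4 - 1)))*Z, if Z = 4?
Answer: 84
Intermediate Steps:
(7*(1*(4 - 1)))*Z = (7*(1*(4 - 1)))*4 = (7*(1*3))*4 = (7*3)*4 = 21*4 = 84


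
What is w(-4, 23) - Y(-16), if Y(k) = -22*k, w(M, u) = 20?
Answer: -332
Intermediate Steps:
w(-4, 23) - Y(-16) = 20 - (-22)*(-16) = 20 - 1*352 = 20 - 352 = -332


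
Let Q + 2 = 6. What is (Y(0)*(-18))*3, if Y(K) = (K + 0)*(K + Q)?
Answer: 0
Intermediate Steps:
Q = 4 (Q = -2 + 6 = 4)
Y(K) = K*(4 + K) (Y(K) = (K + 0)*(K + 4) = K*(4 + K))
(Y(0)*(-18))*3 = ((0*(4 + 0))*(-18))*3 = ((0*4)*(-18))*3 = (0*(-18))*3 = 0*3 = 0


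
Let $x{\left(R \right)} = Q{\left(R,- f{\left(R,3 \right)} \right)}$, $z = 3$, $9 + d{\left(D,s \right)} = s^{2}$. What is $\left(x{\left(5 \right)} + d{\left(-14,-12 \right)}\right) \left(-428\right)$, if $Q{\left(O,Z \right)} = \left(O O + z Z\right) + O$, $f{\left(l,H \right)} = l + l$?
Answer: $-57780$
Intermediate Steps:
$f{\left(l,H \right)} = 2 l$
$d{\left(D,s \right)} = -9 + s^{2}$
$Q{\left(O,Z \right)} = O + O^{2} + 3 Z$ ($Q{\left(O,Z \right)} = \left(O O + 3 Z\right) + O = \left(O^{2} + 3 Z\right) + O = O + O^{2} + 3 Z$)
$x{\left(R \right)} = R^{2} - 5 R$ ($x{\left(R \right)} = R + R^{2} + 3 \left(- 2 R\right) = R + R^{2} - 6 R = R^{2} - 5 R$)
$\left(x{\left(5 \right)} + d{\left(-14,-12 \right)}\right) \left(-428\right) = \left(5 \left(-5 + 5\right) - \left(9 - \left(-12\right)^{2}\right)\right) \left(-428\right) = \left(5 \cdot 0 + \left(-9 + 144\right)\right) \left(-428\right) = \left(0 + 135\right) \left(-428\right) = 135 \left(-428\right) = -57780$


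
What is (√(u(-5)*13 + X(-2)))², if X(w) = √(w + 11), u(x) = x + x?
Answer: -127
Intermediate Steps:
u(x) = 2*x
X(w) = √(11 + w)
(√(u(-5)*13 + X(-2)))² = (√((2*(-5))*13 + √(11 - 2)))² = (√(-10*13 + √9))² = (√(-130 + 3))² = (√(-127))² = (I*√127)² = -127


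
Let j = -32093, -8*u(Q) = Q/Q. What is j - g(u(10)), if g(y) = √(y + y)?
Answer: -32093 - I/2 ≈ -32093.0 - 0.5*I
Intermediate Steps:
u(Q) = -⅛ (u(Q) = -Q/(8*Q) = -⅛*1 = -⅛)
g(y) = √2*√y (g(y) = √(2*y) = √2*√y)
j - g(u(10)) = -32093 - √2*√(-⅛) = -32093 - √2*I*√2/4 = -32093 - I/2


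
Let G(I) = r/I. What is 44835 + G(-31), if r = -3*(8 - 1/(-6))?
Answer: 2779819/62 ≈ 44836.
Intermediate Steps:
r = -49/2 (r = -3*(8 - 1*(-1/6)) = -3*(8 + 1/6) = -3*49/6 = -49/2 ≈ -24.500)
G(I) = -49/(2*I)
44835 + G(-31) = 44835 - 49/2/(-31) = 44835 - 49/2*(-1/31) = 44835 + 49/62 = 2779819/62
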